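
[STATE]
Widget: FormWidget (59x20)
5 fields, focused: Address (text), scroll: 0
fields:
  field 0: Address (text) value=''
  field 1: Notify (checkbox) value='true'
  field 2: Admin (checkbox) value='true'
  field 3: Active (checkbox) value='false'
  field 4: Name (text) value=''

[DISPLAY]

> Address:    [                                           ]
  Notify:     [x]                                          
  Admin:      [x]                                          
  Active:     [ ]                                          
  Name:       [                                           ]
                                                           
                                                           
                                                           
                                                           
                                                           
                                                           
                                                           
                                                           
                                                           
                                                           
                                                           
                                                           
                                                           
                                                           
                                                           


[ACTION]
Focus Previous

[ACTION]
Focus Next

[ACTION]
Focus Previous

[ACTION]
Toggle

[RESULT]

  Address:    [                                           ]
  Notify:     [x]                                          
  Admin:      [x]                                          
  Active:     [ ]                                          
> Name:       [                                           ]
                                                           
                                                           
                                                           
                                                           
                                                           
                                                           
                                                           
                                                           
                                                           
                                                           
                                                           
                                                           
                                                           
                                                           
                                                           


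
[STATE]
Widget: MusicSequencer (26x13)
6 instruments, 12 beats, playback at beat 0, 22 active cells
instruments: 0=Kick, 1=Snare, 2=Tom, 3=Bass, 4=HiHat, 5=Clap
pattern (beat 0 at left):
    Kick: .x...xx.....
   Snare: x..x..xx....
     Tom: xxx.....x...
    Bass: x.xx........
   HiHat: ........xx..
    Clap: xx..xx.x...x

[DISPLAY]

      ▼12345678901        
  Kick·█···██·····        
 Snare█··█··██····        
   Tom███·····█···        
  Bass█·██········        
 HiHat········██··        
  Clap██··██·█···█        
                          
                          
                          
                          
                          
                          


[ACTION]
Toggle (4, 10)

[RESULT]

      ▼12345678901        
  Kick·█···██·····        
 Snare█··█··██····        
   Tom███·····█···        
  Bass█·██········        
 HiHat········███·        
  Clap██··██·█···█        
                          
                          
                          
                          
                          
                          


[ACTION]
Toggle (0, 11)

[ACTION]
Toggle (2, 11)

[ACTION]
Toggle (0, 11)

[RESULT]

      ▼12345678901        
  Kick·█···██·····        
 Snare█··█··██····        
   Tom███·····█··█        
  Bass█·██········        
 HiHat········███·        
  Clap██··██·█···█        
                          
                          
                          
                          
                          
                          


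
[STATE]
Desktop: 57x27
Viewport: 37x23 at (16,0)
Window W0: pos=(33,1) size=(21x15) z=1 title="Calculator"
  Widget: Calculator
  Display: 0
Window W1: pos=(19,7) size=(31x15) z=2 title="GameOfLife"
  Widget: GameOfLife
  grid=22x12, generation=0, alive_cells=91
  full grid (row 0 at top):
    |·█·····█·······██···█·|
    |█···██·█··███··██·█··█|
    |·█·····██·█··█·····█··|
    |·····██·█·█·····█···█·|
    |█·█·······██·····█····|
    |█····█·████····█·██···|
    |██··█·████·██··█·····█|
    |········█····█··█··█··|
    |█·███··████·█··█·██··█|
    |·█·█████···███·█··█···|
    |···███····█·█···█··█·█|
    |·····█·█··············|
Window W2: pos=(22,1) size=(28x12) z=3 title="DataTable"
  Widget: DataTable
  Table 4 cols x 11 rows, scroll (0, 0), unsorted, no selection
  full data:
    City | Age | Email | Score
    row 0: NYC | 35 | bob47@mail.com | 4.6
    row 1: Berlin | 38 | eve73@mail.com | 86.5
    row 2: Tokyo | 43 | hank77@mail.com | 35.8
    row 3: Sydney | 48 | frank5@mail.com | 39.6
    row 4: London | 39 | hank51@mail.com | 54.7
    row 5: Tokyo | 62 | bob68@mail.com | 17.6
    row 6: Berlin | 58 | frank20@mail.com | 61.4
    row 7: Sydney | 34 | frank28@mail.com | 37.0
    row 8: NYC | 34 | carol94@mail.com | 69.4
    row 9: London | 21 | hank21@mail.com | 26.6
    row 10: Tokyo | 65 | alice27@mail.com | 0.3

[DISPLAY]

                                     
      ┏━━━━━━━━━━━━━━━━━━━━━━━━━━┓━━━
      ┃ DataTable                ┃   
      ┠──────────────────────────┨───
      ┃City  │Age│Email          ┃  0
      ┃──────┼───┼───────────────┃┐  
      ┃NYC   │35 │bob47@mail.com ┃│  
   ┏━━┃Berlin│38 │eve73@mail.com ┃┤  
   ┃ G┃Tokyo │43 │hank77@mail.com┃│  
   ┠──┃Sydney│48 │frank5@mail.com┃┤  
   ┃Ge┃London│39 │hank51@mail.com┃│  
   ┃█·┃Tokyo │62 │bob68@mail.com ┃┤  
   ┃·█┗━━━━━━━━━━━━━━━━━━━━━━━━━━┛│  
   ┃·····██·█·█·····█···█·       ┃┤  
   ┃█·█·······██·····█····       ┃│  
   ┃█····█·████····█·██···       ┃━━━
   ┃██··█·████·██··█·····█       ┃   
   ┃········█····█··█··█··       ┃   
   ┃█·███··████·█··█·██··█       ┃   
   ┃·█·█████···███·█··█···       ┃   
   ┃···███····█·█···█··█·█       ┃   
   ┗━━━━━━━━━━━━━━━━━━━━━━━━━━━━━┛   
                                     


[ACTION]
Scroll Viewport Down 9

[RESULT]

      ┃City  │Age│Email          ┃  0
      ┃──────┼───┼───────────────┃┐  
      ┃NYC   │35 │bob47@mail.com ┃│  
   ┏━━┃Berlin│38 │eve73@mail.com ┃┤  
   ┃ G┃Tokyo │43 │hank77@mail.com┃│  
   ┠──┃Sydney│48 │frank5@mail.com┃┤  
   ┃Ge┃London│39 │hank51@mail.com┃│  
   ┃█·┃Tokyo │62 │bob68@mail.com ┃┤  
   ┃·█┗━━━━━━━━━━━━━━━━━━━━━━━━━━┛│  
   ┃·····██·█·█·····█···█·       ┃┤  
   ┃█·█·······██·····█····       ┃│  
   ┃█····█·████····█·██···       ┃━━━
   ┃██··█·████·██··█·····█       ┃   
   ┃········█····█··█··█··       ┃   
   ┃█·███··████·█··█·██··█       ┃   
   ┃·█·█████···███·█··█···       ┃   
   ┃···███····█·█···█··█·█       ┃   
   ┗━━━━━━━━━━━━━━━━━━━━━━━━━━━━━┛   
                                     
                                     
                                     
                                     
                                     


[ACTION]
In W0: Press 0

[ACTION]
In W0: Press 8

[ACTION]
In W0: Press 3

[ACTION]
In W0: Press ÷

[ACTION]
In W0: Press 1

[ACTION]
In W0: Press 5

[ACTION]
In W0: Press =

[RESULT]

      ┃City  │Age│Email          ┃333
      ┃──────┼───┼───────────────┃┐  
      ┃NYC   │35 │bob47@mail.com ┃│  
   ┏━━┃Berlin│38 │eve73@mail.com ┃┤  
   ┃ G┃Tokyo │43 │hank77@mail.com┃│  
   ┠──┃Sydney│48 │frank5@mail.com┃┤  
   ┃Ge┃London│39 │hank51@mail.com┃│  
   ┃█·┃Tokyo │62 │bob68@mail.com ┃┤  
   ┃·█┗━━━━━━━━━━━━━━━━━━━━━━━━━━┛│  
   ┃·····██·█·█·····█···█·       ┃┤  
   ┃█·█·······██·····█····       ┃│  
   ┃█····█·████····█·██···       ┃━━━
   ┃██··█·████·██··█·····█       ┃   
   ┃········█····█··█··█··       ┃   
   ┃█·███··████·█··█·██··█       ┃   
   ┃·█·█████···███·█··█···       ┃   
   ┃···███····█·█···█··█·█       ┃   
   ┗━━━━━━━━━━━━━━━━━━━━━━━━━━━━━┛   
                                     
                                     
                                     
                                     
                                     


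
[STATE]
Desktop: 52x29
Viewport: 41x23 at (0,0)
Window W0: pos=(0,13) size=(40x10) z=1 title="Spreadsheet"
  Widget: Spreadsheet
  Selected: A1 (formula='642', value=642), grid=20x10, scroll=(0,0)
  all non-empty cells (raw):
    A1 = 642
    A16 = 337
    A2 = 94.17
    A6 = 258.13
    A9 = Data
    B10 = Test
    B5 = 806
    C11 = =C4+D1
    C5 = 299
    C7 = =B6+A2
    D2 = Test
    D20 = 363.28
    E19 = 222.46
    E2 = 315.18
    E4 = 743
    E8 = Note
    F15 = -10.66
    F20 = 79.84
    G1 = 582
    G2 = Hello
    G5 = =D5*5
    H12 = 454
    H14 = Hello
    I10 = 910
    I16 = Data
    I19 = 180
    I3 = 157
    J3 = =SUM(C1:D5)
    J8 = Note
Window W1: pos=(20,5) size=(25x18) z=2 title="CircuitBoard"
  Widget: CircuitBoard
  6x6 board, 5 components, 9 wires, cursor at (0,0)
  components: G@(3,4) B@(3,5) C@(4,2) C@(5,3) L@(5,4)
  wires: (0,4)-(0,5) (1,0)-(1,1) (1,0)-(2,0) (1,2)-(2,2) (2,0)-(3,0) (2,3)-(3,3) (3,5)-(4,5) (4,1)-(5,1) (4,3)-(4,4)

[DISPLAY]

                                         
                                         
                                         
                                         
                                         
                    ┏━━━━━━━━━━━━━━━━━━━━
                    ┃ CircuitBoard       
                    ┠────────────────────
                    ┃   0 1 2 3 4 5      
                    ┃0  [.]              
                    ┃                    
                    ┃1   · ─ ·   ·       
                    ┃    │       │       
┏━━━━━━━━━━━━━━━━━━━┃2   ·       ·   ·   
┃ Spreadsheet       ┃    │           │   
┠───────────────────┃3   ·           ·   
┃A1: 642            ┃                    
┃       A       B   ┃4       ·   C   · ─ 
┃-------------------┃        │           
┃  1    [642]       ┃5       ·       C   
┃  2    94.17       ┃Cursor: (0,0)       
┃  3        0       ┃                    
┗━━━━━━━━━━━━━━━━━━━┗━━━━━━━━━━━━━━━━━━━━


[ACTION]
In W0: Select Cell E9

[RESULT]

                                         
                                         
                                         
                                         
                                         
                    ┏━━━━━━━━━━━━━━━━━━━━
                    ┃ CircuitBoard       
                    ┠────────────────────
                    ┃   0 1 2 3 4 5      
                    ┃0  [.]              
                    ┃                    
                    ┃1   · ─ ·   ·       
                    ┃    │       │       
┏━━━━━━━━━━━━━━━━━━━┃2   ·       ·   ·   
┃ Spreadsheet       ┃    │           │   
┠───────────────────┃3   ·           ·   
┃E9:                ┃                    
┃       A       B   ┃4       ·   C   · ─ 
┃-------------------┃        │           
┃  1      642       ┃5       ·       C   
┃  2    94.17       ┃Cursor: (0,0)       
┃  3        0       ┃                    
┗━━━━━━━━━━━━━━━━━━━┗━━━━━━━━━━━━━━━━━━━━


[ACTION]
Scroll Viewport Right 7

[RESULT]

                                         
                                         
                                         
                                         
                                         
             ┏━━━━━━━━━━━━━━━━━━━━━━━┓   
             ┃ CircuitBoard          ┃   
             ┠───────────────────────┨   
             ┃   0 1 2 3 4 5         ┃   
             ┃0  [.]              · ─┃   
             ┃                       ┃   
             ┃1   · ─ ·   ·          ┃   
             ┃    │       │          ┃   
━━━━━━━━━━━━━┃2   ·       ·   ·      ┃   
dsheet       ┃    │           │      ┃   
─────────────┃3   ·           ·   G  ┃   
             ┃                       ┃   
 A       B   ┃4       ·   C   · ─ ·  ┃   
-------------┃        │              ┃   
   642       ┃5       ·       C   L  ┃   
 94.17       ┃Cursor: (0,0)          ┃   
     0       ┃                       ┃   
━━━━━━━━━━━━━┗━━━━━━━━━━━━━━━━━━━━━━━┛   


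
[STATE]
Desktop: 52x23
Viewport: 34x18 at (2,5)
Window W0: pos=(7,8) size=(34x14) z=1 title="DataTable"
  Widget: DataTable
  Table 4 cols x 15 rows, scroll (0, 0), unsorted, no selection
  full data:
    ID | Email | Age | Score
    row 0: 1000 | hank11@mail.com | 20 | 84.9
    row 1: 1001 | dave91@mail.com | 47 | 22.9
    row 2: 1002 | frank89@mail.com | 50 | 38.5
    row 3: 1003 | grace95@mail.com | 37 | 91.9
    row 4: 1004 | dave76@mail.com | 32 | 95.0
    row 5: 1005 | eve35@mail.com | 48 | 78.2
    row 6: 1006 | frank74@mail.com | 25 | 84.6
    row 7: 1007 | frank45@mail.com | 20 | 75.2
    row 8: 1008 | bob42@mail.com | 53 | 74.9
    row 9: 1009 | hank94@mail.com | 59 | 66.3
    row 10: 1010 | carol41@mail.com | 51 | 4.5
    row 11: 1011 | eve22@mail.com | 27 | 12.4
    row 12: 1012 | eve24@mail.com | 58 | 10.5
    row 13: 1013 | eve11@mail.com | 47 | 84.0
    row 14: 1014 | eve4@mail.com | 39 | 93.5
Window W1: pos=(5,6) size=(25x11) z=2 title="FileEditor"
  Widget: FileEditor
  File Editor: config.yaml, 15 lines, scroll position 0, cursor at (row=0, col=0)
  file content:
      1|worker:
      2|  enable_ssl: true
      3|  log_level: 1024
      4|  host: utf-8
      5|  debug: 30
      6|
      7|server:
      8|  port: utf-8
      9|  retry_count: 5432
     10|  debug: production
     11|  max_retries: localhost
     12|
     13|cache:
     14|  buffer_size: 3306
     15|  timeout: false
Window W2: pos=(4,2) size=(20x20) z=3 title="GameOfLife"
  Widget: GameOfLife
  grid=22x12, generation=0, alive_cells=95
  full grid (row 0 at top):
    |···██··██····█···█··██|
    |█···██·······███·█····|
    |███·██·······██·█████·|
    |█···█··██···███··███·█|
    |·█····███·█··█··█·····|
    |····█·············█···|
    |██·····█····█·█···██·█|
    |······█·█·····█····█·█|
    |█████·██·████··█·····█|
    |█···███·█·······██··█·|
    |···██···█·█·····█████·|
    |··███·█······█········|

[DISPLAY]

  ┃Gen: 0            ┃            
  ┃·██··██····█···█··┃━━━━━┓      
  ┃··██·······███·█··┃     ┃      
  ┃█·██·······██·████┃─────┨━━━━━━
  ┃··█··██···███··███┃    ▲┃      
  ┃····███·█··█··█···┃    █┃──────
  ┃··█·············█·┃    ░┃Age│Sc
  ┃·····█····█·█···██┃    ░┃───┼──
  ┃····█·█·····█····█┃    ░┃20 │84
  ┃███·██·████··█····┃    ░┃47 │22
  ┃··███·█·······██··┃    ▼┃50 │38
  ┃·██···█·█·····████┃━━━━━┛37 │91
  ┃███·█······█······┃.com │32 │95
  ┃                  ┃com  │48 │78
  ┃                  ┃l.com│25 │84
  ┃                  ┃l.com│20 │75
  ┗━━━━━━━━━━━━━━━━━━┛━━━━━━━━━━━━
                                  


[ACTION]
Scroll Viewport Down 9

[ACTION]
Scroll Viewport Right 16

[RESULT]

     ┃                            
··█··┃━━━━━┓                      
█·█··┃     ┃                      
·████┃─────┨━━━━━━━━━━┓           
··███┃    ▲┃          ┃           
·█···┃    █┃──────────┨           
···█·┃    ░┃Age│Score ┃           
···██┃    ░┃───┼───── ┃           
····█┃    ░┃20 │84.9  ┃           
█····┃    ░┃47 │22.9  ┃           
·██··┃    ▼┃50 │38.5  ┃           
·████┃━━━━━┛37 │91.9  ┃           
·····┃.com │32 │95.0  ┃           
     ┃com  │48 │78.2  ┃           
     ┃l.com│25 │84.6  ┃           
     ┃l.com│20 │75.2  ┃           
━━━━━┛━━━━━━━━━━━━━━━━┛           
                                  


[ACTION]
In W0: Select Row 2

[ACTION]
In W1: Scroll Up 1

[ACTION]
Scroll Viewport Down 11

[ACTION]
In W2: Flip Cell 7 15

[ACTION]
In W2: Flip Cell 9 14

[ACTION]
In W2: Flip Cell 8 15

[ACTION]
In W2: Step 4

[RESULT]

     ┃                            
·····┃━━━━━┓                      
·····┃     ┃                      
·····┃─────┨━━━━━━━━━━┓           
·····┃    ▲┃          ┃           
·····┃    █┃──────────┨           
█····┃    ░┃Age│Score ┃           
█···█┃    ░┃───┼───── ┃           
···██┃    ░┃20 │84.9  ┃           
····█┃    ░┃47 │22.9  ┃           
███··┃    ▼┃50 │38.5  ┃           
███··┃━━━━━┛37 │91.9  ┃           
·····┃.com │32 │95.0  ┃           
     ┃com  │48 │78.2  ┃           
     ┃l.com│25 │84.6  ┃           
     ┃l.com│20 │75.2  ┃           
━━━━━┛━━━━━━━━━━━━━━━━┛           
                                  


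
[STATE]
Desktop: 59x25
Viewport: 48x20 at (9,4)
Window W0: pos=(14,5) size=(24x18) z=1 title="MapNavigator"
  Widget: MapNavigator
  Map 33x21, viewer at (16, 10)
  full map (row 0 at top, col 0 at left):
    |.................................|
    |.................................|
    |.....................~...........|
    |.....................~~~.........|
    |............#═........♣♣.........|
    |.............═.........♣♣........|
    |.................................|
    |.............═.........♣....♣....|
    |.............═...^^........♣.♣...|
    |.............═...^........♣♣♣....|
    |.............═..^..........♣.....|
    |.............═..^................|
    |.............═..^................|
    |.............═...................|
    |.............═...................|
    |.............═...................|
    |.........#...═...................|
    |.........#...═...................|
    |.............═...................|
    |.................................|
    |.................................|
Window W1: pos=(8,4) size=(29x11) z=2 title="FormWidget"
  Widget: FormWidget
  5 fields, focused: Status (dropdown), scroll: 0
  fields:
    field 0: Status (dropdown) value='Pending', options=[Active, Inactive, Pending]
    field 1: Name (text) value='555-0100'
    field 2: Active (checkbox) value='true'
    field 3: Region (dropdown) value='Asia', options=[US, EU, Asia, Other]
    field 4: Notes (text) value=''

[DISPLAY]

━━━━━━━━━━━━━━━━━━━━━━━━━━━┓                    
 FormWidget                ┃┓                   
───────────────────────────┨┃                   
> Status:     [Pending   ▼]┃┨                   
  Name:       [555-0100   ]┃┃                   
  Active:     [x]          ┃┃                   
  Region:     [Asia      ▼]┃┃                   
  Notes:      [           ]┃┃                   
                           ┃┃                   
                           ┃┃                   
━━━━━━━━━━━━━━━━━━━━━━━━━━━┛┃                   
     ┃........═..@..........┃                   
     ┃........═..^..........┃                   
     ┃........═..^..........┃                   
     ┃........═.............┃                   
     ┃........═.............┃                   
     ┃........═.............┃                   
     ┃....#...═.............┃                   
     ┗━━━━━━━━━━━━━━━━━━━━━━┛                   
                                                


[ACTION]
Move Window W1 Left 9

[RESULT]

━━━━━━━━━━━━━━━━━━━┓                            
get                ┃━━━━━━━━┓                   
───────────────────┨        ┃                   
:     [Pending   ▼]┃────────┨                   
      [555-0100   ]┃..~~~...┃                   
:     [x]          ┃...♣♣...┃                   
:     [Asia      ▼]┃....♣♣..┃                   
      [           ]┃........┃                   
                   ┃....♣...┃                   
                   ┃........┃                   
━━━━━━━━━━━━━━━━━━━┛.......♣┃                   
     ┃........═..@..........┃                   
     ┃........═..^..........┃                   
     ┃........═..^..........┃                   
     ┃........═.............┃                   
     ┃........═.............┃                   
     ┃........═.............┃                   
     ┃....#...═.............┃                   
     ┗━━━━━━━━━━━━━━━━━━━━━━┛                   
                                                


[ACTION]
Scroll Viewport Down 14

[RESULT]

get                ┃━━━━━━━━┓                   
───────────────────┨        ┃                   
:     [Pending   ▼]┃────────┨                   
      [555-0100   ]┃..~~~...┃                   
:     [x]          ┃...♣♣...┃                   
:     [Asia      ▼]┃....♣♣..┃                   
      [           ]┃........┃                   
                   ┃....♣...┃                   
                   ┃........┃                   
━━━━━━━━━━━━━━━━━━━┛.......♣┃                   
     ┃........═..@..........┃                   
     ┃........═..^..........┃                   
     ┃........═..^..........┃                   
     ┃........═.............┃                   
     ┃........═.............┃                   
     ┃........═.............┃                   
     ┃....#...═.............┃                   
     ┗━━━━━━━━━━━━━━━━━━━━━━┛                   
                                                
                                                


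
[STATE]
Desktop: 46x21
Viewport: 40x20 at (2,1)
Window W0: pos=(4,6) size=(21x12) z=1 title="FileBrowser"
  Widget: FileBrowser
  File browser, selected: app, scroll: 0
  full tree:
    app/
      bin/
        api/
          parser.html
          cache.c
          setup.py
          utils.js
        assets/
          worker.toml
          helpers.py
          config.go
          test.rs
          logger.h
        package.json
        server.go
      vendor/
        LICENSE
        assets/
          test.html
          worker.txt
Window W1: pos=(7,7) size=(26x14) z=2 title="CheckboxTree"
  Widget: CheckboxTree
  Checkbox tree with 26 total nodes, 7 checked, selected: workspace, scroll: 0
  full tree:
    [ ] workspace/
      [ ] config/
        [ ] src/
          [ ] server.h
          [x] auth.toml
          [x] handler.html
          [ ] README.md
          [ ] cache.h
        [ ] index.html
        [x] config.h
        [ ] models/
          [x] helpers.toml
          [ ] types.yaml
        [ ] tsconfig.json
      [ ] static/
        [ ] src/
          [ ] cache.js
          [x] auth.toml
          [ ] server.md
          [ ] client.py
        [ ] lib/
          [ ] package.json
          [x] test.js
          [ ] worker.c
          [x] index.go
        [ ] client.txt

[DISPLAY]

                                        
                                        
                                        
                                        
                                        
  ┏━━━━━━━━━━━━━━━━━━━┓                 
  ┃ F┏━━━━━━━━━━━━━━━━━━━━━━━━┓         
  ┠──┃ CheckboxTree           ┃         
  ┃> ┠────────────────────────┨         
  ┃  ┃>[-] workspace/         ┃         
  ┃  ┃   [-] config/          ┃         
  ┃  ┃     [-] src/           ┃         
  ┃  ┃       [ ] server.h     ┃         
  ┃  ┃       [x] auth.toml    ┃         
  ┃  ┃       [x] handler.html ┃         
  ┃  ┃       [ ] README.md    ┃         
  ┗━━┃       [ ] cache.h      ┃         
     ┃     [ ] index.html     ┃         
     ┃     [x] config.h       ┃         
     ┗━━━━━━━━━━━━━━━━━━━━━━━━┛         


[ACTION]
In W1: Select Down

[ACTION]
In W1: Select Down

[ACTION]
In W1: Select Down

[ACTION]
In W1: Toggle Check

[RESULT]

                                        
                                        
                                        
                                        
                                        
  ┏━━━━━━━━━━━━━━━━━━━┓                 
  ┃ F┏━━━━━━━━━━━━━━━━━━━━━━━━┓         
  ┠──┃ CheckboxTree           ┃         
  ┃> ┠────────────────────────┨         
  ┃  ┃ [-] workspace/         ┃         
  ┃  ┃   [-] config/          ┃         
  ┃  ┃     [-] src/           ┃         
  ┃  ┃>      [x] server.h     ┃         
  ┃  ┃       [x] auth.toml    ┃         
  ┃  ┃       [x] handler.html ┃         
  ┃  ┃       [ ] README.md    ┃         
  ┗━━┃       [ ] cache.h      ┃         
     ┃     [ ] index.html     ┃         
     ┃     [x] config.h       ┃         
     ┗━━━━━━━━━━━━━━━━━━━━━━━━┛         


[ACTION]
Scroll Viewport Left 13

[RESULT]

                                        
                                        
                                        
                                        
                                        
    ┏━━━━━━━━━━━━━━━━━━━┓               
    ┃ F┏━━━━━━━━━━━━━━━━━━━━━━━━┓       
    ┠──┃ CheckboxTree           ┃       
    ┃> ┠────────────────────────┨       
    ┃  ┃ [-] workspace/         ┃       
    ┃  ┃   [-] config/          ┃       
    ┃  ┃     [-] src/           ┃       
    ┃  ┃>      [x] server.h     ┃       
    ┃  ┃       [x] auth.toml    ┃       
    ┃  ┃       [x] handler.html ┃       
    ┃  ┃       [ ] README.md    ┃       
    ┗━━┃       [ ] cache.h      ┃       
       ┃     [ ] index.html     ┃       
       ┃     [x] config.h       ┃       
       ┗━━━━━━━━━━━━━━━━━━━━━━━━┛       


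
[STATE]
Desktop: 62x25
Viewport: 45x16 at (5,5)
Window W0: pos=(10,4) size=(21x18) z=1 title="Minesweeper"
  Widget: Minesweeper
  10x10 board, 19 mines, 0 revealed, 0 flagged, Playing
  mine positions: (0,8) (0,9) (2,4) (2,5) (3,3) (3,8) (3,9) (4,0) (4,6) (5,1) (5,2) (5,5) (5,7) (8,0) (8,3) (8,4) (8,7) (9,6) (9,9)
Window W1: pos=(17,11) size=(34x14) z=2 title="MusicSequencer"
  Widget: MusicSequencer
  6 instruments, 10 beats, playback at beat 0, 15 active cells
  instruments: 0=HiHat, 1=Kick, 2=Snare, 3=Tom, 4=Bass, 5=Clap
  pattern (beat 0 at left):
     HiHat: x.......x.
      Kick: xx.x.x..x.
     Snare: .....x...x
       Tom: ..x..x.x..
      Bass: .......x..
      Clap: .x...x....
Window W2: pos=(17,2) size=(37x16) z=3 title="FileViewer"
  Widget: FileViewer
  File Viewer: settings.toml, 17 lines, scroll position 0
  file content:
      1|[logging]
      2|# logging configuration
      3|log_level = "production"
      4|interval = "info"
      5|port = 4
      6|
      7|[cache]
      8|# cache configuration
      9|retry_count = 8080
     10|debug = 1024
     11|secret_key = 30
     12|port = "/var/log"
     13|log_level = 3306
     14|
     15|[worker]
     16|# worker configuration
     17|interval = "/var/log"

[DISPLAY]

     ┃ Mines┃[logging]                       
     ┠──────┃# logging configuration         
     ┃■■■■■■┃log_level = "production"        
     ┃■■■■■■┃interval = "info"               
     ┃■■■■■■┃port = 4                        
     ┃■■■■■■┃                                
     ┃■■■■■■┃[cache]                         
     ┃■■■■■■┃# cache configuration           
     ┃■■■■■■┃retry_count = 8080              
     ┃■■■■■■┃debug = 1024                    
     ┃■■■■■■┃secret_key = 30                 
     ┃■■■■■■┃port = "/var/log"               
     ┃      ┗━━━━━━━━━━━━━━━━━━━━━━━━━━━━━━━━
     ┃      ┃   Tom··█··█·█··                
     ┃      ┃  Bass·······█··                
     ┃      ┃  Clap·█···█····                


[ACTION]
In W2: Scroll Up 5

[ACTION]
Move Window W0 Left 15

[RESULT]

esweeper    ┃[logging]                       
────────────┃# logging configuration         
■■■■■■      ┃log_level = "production"        
■■■■■■      ┃interval = "info"               
■■■■■■      ┃port = 4                        
■■■■■■      ┃                                
■■■■■■      ┃[cache]                         
■■■■■■      ┃# cache configuration           
■■■■■■      ┃retry_count = 8080              
■■■■■■      ┃debug = 1024                    
■■■■■■      ┃secret_key = 30                 
■■■■■■      ┃port = "/var/log"               
            ┗━━━━━━━━━━━━━━━━━━━━━━━━━━━━━━━━
            ┃   Tom··█··█·█··                
            ┃  Bass·······█··                
            ┃  Clap·█···█····                


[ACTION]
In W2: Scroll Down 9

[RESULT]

esweeper    ┃                                
────────────┃[cache]                         
■■■■■■      ┃# cache configuration           
■■■■■■      ┃retry_count = 8080              
■■■■■■      ┃debug = 1024                    
■■■■■■      ┃secret_key = 30                 
■■■■■■      ┃port = "/var/log"               
■■■■■■      ┃log_level = 3306                
■■■■■■      ┃                                
■■■■■■      ┃[worker]                        
■■■■■■      ┃# worker configuration          
■■■■■■      ┃interval = "/var/log"           
            ┗━━━━━━━━━━━━━━━━━━━━━━━━━━━━━━━━
            ┃   Tom··█··█·█··                
            ┃  Bass·······█··                
            ┃  Clap·█···█····                


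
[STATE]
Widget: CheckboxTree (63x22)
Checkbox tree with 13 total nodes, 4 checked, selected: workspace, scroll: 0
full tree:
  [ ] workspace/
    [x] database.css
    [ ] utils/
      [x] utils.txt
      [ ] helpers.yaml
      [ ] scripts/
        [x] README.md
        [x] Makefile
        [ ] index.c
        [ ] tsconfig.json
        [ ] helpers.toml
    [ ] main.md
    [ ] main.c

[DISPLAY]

>[-] workspace/                                                
   [x] database.css                                            
   [-] utils/                                                  
     [x] utils.txt                                             
     [ ] helpers.yaml                                          
     [-] scripts/                                              
       [x] README.md                                           
       [x] Makefile                                            
       [ ] index.c                                             
       [ ] tsconfig.json                                       
       [ ] helpers.toml                                        
   [ ] main.md                                                 
   [ ] main.c                                                  
                                                               
                                                               
                                                               
                                                               
                                                               
                                                               
                                                               
                                                               
                                                               


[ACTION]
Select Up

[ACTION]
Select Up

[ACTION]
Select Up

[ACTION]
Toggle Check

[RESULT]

>[x] workspace/                                                
   [x] database.css                                            
   [x] utils/                                                  
     [x] utils.txt                                             
     [x] helpers.yaml                                          
     [x] scripts/                                              
       [x] README.md                                           
       [x] Makefile                                            
       [x] index.c                                             
       [x] tsconfig.json                                       
       [x] helpers.toml                                        
   [x] main.md                                                 
   [x] main.c                                                  
                                                               
                                                               
                                                               
                                                               
                                                               
                                                               
                                                               
                                                               
                                                               


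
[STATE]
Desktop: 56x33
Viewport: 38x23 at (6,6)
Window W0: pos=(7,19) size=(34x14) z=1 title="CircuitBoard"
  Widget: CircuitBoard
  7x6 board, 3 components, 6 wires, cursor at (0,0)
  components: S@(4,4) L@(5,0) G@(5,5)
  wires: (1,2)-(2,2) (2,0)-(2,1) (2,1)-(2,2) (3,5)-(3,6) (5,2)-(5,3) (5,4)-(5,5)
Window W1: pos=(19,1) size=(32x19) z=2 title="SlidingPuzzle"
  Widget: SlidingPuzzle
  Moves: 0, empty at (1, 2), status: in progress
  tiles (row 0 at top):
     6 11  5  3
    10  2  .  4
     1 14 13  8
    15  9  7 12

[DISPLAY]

             ┃├────┼────┼────┼────┤   
             ┃│ 10 │  2 │    │  4 │   
             ┃├────┼────┼────┼────┤   
             ┃│  1 │ 14 │ 13 │  8 │   
             ┃├────┼────┼────┼────┤   
             ┃│ 15 │  9 │  7 │ 12 │   
             ┃└────┴────┴────┴────┘   
             ┃Moves: 0                
             ┃                        
             ┃                        
             ┃                        
             ┃                        
             ┃                        
 ┏━━━━━━━━━━━┗━━━━━━━━━━━━━━━━━━━━━━━━
 ┃ CircuitBoard                   ┃   
 ┠────────────────────────────────┨   
 ┃   0 1 2 3 4 5 6                ┃   
 ┃0  [.]                          ┃   
 ┃                                ┃   
 ┃1           ·                   ┃   
 ┃            │                   ┃   
 ┃2   · ─ · ─ ·                   ┃   
 ┃                                ┃   


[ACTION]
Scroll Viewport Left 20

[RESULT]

                   ┃├────┼────┼────┼──
                   ┃│ 10 │  2 │    │  
                   ┃├────┼────┼────┼──
                   ┃│  1 │ 14 │ 13 │  
                   ┃├────┼────┼────┼──
                   ┃│ 15 │  9 │  7 │ 1
                   ┃└────┴────┴────┴──
                   ┃Moves: 0          
                   ┃                  
                   ┃                  
                   ┃                  
                   ┃                  
                   ┃                  
       ┏━━━━━━━━━━━┗━━━━━━━━━━━━━━━━━━
       ┃ CircuitBoard                 
       ┠──────────────────────────────
       ┃   0 1 2 3 4 5 6              
       ┃0  [.]                        
       ┃                              
       ┃1           ·                 
       ┃            │                 
       ┃2   · ─ · ─ ·                 
       ┃                              


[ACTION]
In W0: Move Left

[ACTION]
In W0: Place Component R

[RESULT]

                   ┃├────┼────┼────┼──
                   ┃│ 10 │  2 │    │  
                   ┃├────┼────┼────┼──
                   ┃│  1 │ 14 │ 13 │  
                   ┃├────┼────┼────┼──
                   ┃│ 15 │  9 │  7 │ 1
                   ┃└────┴────┴────┴──
                   ┃Moves: 0          
                   ┃                  
                   ┃                  
                   ┃                  
                   ┃                  
                   ┃                  
       ┏━━━━━━━━━━━┗━━━━━━━━━━━━━━━━━━
       ┃ CircuitBoard                 
       ┠──────────────────────────────
       ┃   0 1 2 3 4 5 6              
       ┃0  [R]                        
       ┃                              
       ┃1           ·                 
       ┃            │                 
       ┃2   · ─ · ─ ·                 
       ┃                              
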